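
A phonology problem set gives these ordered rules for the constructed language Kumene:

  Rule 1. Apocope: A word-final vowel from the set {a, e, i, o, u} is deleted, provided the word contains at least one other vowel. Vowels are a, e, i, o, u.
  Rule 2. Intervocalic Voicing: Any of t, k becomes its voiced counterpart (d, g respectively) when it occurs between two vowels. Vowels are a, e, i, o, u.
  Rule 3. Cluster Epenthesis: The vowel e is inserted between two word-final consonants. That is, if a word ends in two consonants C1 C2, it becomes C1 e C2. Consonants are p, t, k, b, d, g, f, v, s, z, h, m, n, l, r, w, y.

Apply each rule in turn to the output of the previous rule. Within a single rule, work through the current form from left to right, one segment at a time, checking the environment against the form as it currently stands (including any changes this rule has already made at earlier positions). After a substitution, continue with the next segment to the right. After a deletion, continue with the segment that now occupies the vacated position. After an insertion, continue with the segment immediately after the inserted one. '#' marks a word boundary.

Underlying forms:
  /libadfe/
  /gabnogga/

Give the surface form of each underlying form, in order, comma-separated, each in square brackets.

[libadef], [gabnogeg]

/libadfe/:
  Rule 1 Apocope: [libadfe] → [libadf]
  Rule 2 Intervocalic Voicing: no change — [libadf]
  Rule 3 Cluster Epenthesis: [libadf] → [libadef]
/gabnogga/:
  Rule 1 Apocope: [gabnogga] → [gabnogg]
  Rule 2 Intervocalic Voicing: no change — [gabnogg]
  Rule 3 Cluster Epenthesis: [gabnogg] → [gabnogeg]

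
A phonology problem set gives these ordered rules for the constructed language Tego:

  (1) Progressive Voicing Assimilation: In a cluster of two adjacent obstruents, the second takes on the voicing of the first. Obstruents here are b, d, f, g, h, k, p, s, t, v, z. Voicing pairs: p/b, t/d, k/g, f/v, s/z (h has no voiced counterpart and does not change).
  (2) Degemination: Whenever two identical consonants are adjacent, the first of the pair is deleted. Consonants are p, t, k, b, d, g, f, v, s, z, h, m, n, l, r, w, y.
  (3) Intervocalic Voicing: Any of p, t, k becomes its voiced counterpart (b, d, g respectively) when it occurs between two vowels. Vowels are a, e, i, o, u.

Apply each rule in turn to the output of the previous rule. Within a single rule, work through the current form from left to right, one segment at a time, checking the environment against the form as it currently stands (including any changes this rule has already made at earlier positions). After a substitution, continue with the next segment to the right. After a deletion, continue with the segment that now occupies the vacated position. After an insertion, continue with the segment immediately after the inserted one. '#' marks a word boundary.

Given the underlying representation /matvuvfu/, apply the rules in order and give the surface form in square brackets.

[matfuvu]

(1) Progressive Voicing Assimilation: [matvuvfu] → [matfuvvu]
(2) Degemination: [matfuvvu] → [matfuvu]
(3) Intervocalic Voicing: no change — [matfuvu]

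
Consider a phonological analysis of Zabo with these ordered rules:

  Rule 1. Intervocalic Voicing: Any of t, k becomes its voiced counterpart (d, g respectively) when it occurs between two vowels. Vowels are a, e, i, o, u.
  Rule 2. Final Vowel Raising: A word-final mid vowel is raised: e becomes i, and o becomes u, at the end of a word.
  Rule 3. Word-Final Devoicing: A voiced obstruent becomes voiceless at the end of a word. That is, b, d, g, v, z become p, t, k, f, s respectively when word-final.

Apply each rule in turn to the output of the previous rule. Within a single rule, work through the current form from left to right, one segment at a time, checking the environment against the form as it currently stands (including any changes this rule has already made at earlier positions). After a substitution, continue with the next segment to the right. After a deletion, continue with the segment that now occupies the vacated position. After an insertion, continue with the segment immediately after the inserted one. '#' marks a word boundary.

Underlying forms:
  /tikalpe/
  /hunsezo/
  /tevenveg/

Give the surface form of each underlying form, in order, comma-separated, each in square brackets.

[tigalpi], [hunsezu], [tevenvek]

/tikalpe/:
  Rule 1 Intervocalic Voicing: [tikalpe] → [tigalpe]
  Rule 2 Final Vowel Raising: [tigalpe] → [tigalpi]
  Rule 3 Word-Final Devoicing: no change — [tigalpi]
/hunsezo/:
  Rule 1 Intervocalic Voicing: no change — [hunsezo]
  Rule 2 Final Vowel Raising: [hunsezo] → [hunsezu]
  Rule 3 Word-Final Devoicing: no change — [hunsezu]
/tevenveg/:
  Rule 1 Intervocalic Voicing: no change — [tevenveg]
  Rule 2 Final Vowel Raising: no change — [tevenveg]
  Rule 3 Word-Final Devoicing: [tevenveg] → [tevenvek]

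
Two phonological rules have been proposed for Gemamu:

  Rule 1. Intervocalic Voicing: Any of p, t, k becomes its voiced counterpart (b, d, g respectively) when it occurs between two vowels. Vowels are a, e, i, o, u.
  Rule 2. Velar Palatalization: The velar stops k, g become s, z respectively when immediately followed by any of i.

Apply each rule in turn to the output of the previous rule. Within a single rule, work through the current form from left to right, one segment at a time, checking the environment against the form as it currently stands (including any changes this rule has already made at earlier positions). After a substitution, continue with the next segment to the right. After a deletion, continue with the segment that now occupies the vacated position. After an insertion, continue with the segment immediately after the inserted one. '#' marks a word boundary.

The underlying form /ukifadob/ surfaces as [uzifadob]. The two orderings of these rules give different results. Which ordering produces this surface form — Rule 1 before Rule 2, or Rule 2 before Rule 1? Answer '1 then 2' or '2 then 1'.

1 then 2

Order 1 then 2:
  1 Intervocalic Voicing: [ukifadob] → [ugifadob]
  2 Velar Palatalization: [ugifadob] → [uzifadob]
  result: [uzifadob]
Order 2 then 1:
  2 Velar Palatalization: [ukifadob] → [usifadob]
  1 Intervocalic Voicing: no change — [usifadob]
  result: [usifadob]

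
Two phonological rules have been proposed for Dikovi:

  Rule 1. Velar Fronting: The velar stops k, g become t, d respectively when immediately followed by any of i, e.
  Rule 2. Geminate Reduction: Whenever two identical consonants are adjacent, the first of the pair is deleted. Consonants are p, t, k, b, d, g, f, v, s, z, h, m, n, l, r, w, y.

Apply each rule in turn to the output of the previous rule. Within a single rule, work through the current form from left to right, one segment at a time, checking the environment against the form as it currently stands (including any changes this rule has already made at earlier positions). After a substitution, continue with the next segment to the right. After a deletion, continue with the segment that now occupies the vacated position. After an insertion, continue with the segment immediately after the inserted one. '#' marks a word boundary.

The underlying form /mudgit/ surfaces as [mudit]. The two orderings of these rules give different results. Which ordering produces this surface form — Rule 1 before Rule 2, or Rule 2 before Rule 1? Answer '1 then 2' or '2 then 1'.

1 then 2

Order 1 then 2:
  1 Velar Fronting: [mudgit] → [muddit]
  2 Geminate Reduction: [muddit] → [mudit]
  result: [mudit]
Order 2 then 1:
  2 Geminate Reduction: no change — [mudgit]
  1 Velar Fronting: [mudgit] → [muddit]
  result: [muddit]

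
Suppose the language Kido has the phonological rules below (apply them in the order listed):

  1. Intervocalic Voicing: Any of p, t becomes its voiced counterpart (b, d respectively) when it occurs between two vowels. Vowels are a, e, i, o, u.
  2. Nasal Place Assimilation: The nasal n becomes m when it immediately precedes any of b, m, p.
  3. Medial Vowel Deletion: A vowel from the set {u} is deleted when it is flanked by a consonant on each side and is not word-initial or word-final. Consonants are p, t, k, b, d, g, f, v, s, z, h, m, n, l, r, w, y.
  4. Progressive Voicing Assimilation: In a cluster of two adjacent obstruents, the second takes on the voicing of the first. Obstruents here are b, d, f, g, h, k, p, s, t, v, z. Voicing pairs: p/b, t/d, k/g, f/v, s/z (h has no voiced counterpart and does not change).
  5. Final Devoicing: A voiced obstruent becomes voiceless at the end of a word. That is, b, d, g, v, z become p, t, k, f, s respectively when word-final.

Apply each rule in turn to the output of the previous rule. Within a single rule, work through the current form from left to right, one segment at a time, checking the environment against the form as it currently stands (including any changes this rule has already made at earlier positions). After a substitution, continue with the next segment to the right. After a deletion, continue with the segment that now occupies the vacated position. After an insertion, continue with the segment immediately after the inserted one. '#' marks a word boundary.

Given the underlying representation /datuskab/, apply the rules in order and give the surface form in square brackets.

1 Intervocalic Voicing: [datuskab] → [daduskab]
2 Nasal Place Assimilation: no change — [daduskab]
3 Medial Vowel Deletion: [daduskab] → [dadskab]
4 Progressive Voicing Assimilation: [dadskab] → [dadzgab]
5 Final Devoicing: [dadzgab] → [dadzgap]

[dadzgap]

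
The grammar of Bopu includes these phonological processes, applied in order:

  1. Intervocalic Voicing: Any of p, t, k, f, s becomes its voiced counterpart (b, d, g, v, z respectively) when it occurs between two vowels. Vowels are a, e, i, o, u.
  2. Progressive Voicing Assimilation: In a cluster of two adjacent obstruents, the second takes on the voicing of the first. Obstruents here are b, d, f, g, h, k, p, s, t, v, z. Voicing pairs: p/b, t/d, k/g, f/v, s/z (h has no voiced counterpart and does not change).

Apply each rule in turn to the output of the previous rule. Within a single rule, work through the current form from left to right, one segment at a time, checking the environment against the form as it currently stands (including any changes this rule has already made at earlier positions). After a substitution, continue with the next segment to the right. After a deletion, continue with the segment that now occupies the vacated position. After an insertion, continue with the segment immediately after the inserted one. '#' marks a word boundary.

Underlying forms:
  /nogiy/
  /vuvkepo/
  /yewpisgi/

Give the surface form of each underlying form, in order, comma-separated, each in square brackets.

/nogiy/:
  1 Intervocalic Voicing: no change — [nogiy]
  2 Progressive Voicing Assimilation: no change — [nogiy]
/vuvkepo/:
  1 Intervocalic Voicing: [vuvkepo] → [vuvkebo]
  2 Progressive Voicing Assimilation: [vuvkebo] → [vuvgebo]
/yewpisgi/:
  1 Intervocalic Voicing: no change — [yewpisgi]
  2 Progressive Voicing Assimilation: [yewpisgi] → [yewpiski]

[nogiy], [vuvgebo], [yewpiski]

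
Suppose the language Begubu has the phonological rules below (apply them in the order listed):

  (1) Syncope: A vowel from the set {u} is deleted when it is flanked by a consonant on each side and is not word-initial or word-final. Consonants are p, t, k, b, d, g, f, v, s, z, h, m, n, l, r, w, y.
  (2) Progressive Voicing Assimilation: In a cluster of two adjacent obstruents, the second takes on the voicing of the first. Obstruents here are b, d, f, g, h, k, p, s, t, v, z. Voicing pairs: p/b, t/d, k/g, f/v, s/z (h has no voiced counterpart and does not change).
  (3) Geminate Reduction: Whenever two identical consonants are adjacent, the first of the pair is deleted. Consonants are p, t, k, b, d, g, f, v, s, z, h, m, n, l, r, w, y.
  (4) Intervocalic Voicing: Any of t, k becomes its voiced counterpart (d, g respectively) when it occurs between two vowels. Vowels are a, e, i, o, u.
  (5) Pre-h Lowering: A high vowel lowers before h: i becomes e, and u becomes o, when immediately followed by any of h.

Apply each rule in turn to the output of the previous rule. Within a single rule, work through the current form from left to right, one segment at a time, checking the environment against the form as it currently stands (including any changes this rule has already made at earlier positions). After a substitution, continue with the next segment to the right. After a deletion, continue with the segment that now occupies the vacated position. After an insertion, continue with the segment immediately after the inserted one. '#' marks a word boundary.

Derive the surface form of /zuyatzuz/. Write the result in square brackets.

(1) Syncope: [zuyatzuz] → [zyatzz]
(2) Progressive Voicing Assimilation: [zyatzz] → [zyatss]
(3) Geminate Reduction: [zyatss] → [zyats]
(4) Intervocalic Voicing: no change — [zyats]
(5) Pre-h Lowering: no change — [zyats]

[zyats]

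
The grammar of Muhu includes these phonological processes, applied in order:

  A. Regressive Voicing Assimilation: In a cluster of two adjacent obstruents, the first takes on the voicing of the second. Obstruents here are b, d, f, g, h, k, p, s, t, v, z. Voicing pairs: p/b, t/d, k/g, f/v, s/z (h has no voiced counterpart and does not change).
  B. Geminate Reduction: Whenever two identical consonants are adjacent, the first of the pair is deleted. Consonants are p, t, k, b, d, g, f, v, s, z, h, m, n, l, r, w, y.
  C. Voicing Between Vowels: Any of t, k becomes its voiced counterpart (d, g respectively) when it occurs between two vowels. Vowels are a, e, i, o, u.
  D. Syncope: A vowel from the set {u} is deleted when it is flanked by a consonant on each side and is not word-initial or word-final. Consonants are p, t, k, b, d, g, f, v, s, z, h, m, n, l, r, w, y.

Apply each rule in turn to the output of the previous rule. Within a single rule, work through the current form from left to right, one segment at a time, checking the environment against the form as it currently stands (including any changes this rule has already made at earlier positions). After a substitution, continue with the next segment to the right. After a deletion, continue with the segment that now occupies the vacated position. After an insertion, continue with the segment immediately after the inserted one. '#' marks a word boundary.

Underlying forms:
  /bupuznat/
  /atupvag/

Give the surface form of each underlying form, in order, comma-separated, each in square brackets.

/bupuznat/:
  A Regressive Voicing Assimilation: no change — [bupuznat]
  B Geminate Reduction: no change — [bupuznat]
  C Voicing Between Vowels: no change — [bupuznat]
  D Syncope: [bupuznat] → [bpznat]
/atupvag/:
  A Regressive Voicing Assimilation: [atupvag] → [atubvag]
  B Geminate Reduction: no change — [atubvag]
  C Voicing Between Vowels: [atubvag] → [adubvag]
  D Syncope: [adubvag] → [adbvag]

[bpznat], [adbvag]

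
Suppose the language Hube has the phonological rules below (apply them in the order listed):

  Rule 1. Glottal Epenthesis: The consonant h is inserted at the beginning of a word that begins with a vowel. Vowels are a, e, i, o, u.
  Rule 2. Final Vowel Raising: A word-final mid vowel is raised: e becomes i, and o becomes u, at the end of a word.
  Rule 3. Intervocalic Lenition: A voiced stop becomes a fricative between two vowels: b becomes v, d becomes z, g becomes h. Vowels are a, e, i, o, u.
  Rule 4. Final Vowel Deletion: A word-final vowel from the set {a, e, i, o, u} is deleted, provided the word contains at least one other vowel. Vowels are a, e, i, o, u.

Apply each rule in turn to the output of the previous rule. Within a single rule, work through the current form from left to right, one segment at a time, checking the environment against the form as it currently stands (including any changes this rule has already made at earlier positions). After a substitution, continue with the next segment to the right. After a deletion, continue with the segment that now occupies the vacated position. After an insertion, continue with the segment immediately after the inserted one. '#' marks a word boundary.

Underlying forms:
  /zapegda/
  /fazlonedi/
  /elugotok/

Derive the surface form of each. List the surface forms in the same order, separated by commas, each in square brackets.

/zapegda/:
  Rule 1 Glottal Epenthesis: no change — [zapegda]
  Rule 2 Final Vowel Raising: no change — [zapegda]
  Rule 3 Intervocalic Lenition: no change — [zapegda]
  Rule 4 Final Vowel Deletion: [zapegda] → [zapegd]
/fazlonedi/:
  Rule 1 Glottal Epenthesis: no change — [fazlonedi]
  Rule 2 Final Vowel Raising: no change — [fazlonedi]
  Rule 3 Intervocalic Lenition: [fazlonedi] → [fazlonezi]
  Rule 4 Final Vowel Deletion: [fazlonezi] → [fazlonez]
/elugotok/:
  Rule 1 Glottal Epenthesis: [elugotok] → [helugotok]
  Rule 2 Final Vowel Raising: no change — [helugotok]
  Rule 3 Intervocalic Lenition: [helugotok] → [heluhotok]
  Rule 4 Final Vowel Deletion: no change — [heluhotok]

[zapegd], [fazlonez], [heluhotok]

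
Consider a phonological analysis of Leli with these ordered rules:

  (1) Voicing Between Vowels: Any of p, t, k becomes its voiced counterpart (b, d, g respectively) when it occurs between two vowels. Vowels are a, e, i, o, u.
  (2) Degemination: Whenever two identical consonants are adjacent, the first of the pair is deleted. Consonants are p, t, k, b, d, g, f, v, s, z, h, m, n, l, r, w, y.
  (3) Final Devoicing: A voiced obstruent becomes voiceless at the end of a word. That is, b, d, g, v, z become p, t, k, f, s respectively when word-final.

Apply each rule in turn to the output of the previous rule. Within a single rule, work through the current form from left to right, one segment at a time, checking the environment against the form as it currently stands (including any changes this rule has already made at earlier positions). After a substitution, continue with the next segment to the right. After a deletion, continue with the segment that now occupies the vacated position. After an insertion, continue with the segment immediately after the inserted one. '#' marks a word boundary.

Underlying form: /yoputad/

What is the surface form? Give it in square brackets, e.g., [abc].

(1) Voicing Between Vowels: [yoputad] → [yobudad]
(2) Degemination: no change — [yobudad]
(3) Final Devoicing: [yobudad] → [yobudat]

[yobudat]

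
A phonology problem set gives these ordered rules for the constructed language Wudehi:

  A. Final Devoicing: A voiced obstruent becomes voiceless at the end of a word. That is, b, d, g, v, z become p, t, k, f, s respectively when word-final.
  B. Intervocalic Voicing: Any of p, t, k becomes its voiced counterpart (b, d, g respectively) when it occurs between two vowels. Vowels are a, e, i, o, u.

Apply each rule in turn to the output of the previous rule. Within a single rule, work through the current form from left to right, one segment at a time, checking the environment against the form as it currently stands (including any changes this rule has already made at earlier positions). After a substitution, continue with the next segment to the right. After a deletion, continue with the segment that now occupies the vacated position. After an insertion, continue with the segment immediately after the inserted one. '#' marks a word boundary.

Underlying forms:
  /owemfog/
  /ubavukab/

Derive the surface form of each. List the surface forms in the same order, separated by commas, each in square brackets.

/owemfog/:
  A Final Devoicing: [owemfog] → [owemfok]
  B Intervocalic Voicing: no change — [owemfok]
/ubavukab/:
  A Final Devoicing: [ubavukab] → [ubavukap]
  B Intervocalic Voicing: [ubavukap] → [ubavugap]

[owemfok], [ubavugap]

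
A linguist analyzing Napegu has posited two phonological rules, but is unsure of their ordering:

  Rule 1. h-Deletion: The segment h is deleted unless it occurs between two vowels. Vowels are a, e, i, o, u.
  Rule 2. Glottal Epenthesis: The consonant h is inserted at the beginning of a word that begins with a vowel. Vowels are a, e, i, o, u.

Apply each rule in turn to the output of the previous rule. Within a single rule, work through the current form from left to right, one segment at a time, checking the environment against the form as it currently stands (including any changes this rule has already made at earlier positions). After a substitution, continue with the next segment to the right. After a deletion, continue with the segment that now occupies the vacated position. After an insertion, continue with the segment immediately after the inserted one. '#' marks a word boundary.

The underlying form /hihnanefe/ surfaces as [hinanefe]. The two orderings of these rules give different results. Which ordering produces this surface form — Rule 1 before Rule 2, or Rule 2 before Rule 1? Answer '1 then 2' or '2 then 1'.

1 then 2

Order 1 then 2:
  1 h-Deletion: [hihnanefe] → [inanefe]
  2 Glottal Epenthesis: [inanefe] → [hinanefe]
  result: [hinanefe]
Order 2 then 1:
  2 Glottal Epenthesis: no change — [hihnanefe]
  1 h-Deletion: [hihnanefe] → [inanefe]
  result: [inanefe]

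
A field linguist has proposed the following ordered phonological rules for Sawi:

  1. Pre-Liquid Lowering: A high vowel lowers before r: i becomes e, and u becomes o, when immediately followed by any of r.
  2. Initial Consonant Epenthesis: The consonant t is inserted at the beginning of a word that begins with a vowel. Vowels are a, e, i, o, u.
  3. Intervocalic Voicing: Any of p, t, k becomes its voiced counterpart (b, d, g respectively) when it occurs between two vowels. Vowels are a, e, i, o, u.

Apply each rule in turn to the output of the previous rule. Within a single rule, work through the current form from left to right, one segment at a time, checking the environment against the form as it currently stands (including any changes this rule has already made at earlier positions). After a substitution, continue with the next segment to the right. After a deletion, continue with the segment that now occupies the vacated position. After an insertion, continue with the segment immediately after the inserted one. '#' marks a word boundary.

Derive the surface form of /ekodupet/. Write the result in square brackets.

[tegodubet]

1 Pre-Liquid Lowering: no change — [ekodupet]
2 Initial Consonant Epenthesis: [ekodupet] → [tekodupet]
3 Intervocalic Voicing: [tekodupet] → [tegodubet]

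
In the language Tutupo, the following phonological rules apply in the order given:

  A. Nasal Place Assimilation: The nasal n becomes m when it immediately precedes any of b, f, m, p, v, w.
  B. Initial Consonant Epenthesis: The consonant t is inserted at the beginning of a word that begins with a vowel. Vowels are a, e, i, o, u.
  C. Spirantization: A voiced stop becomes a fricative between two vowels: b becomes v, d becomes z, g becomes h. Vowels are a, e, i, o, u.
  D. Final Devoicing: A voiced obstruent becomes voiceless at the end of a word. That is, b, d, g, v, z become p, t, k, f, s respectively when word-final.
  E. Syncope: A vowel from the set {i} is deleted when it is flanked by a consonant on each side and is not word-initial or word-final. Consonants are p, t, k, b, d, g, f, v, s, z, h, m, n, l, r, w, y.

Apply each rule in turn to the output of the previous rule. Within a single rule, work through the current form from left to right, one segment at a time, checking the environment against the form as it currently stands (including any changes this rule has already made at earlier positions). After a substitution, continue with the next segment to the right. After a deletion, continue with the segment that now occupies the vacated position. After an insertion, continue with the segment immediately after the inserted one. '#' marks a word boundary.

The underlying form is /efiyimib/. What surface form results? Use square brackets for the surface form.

[tefymp]

A Nasal Place Assimilation: no change — [efiyimib]
B Initial Consonant Epenthesis: [efiyimib] → [tefiyimib]
C Spirantization: no change — [tefiyimib]
D Final Devoicing: [tefiyimib] → [tefiyimip]
E Syncope: [tefiyimip] → [tefymp]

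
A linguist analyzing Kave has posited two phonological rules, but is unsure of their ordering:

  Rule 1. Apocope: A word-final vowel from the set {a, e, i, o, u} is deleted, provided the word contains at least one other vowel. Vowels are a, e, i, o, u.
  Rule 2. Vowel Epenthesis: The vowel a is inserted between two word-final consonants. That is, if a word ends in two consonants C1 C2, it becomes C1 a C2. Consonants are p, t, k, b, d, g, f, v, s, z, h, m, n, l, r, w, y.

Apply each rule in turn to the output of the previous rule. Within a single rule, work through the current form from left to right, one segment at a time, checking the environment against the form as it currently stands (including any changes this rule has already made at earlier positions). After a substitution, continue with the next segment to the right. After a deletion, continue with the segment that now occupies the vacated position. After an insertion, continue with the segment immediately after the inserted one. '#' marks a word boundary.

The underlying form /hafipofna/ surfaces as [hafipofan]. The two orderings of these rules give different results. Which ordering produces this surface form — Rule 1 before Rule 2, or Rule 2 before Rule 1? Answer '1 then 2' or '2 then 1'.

Order 1 then 2:
  1 Apocope: [hafipofna] → [hafipofn]
  2 Vowel Epenthesis: [hafipofn] → [hafipofan]
  result: [hafipofan]
Order 2 then 1:
  2 Vowel Epenthesis: no change — [hafipofna]
  1 Apocope: [hafipofna] → [hafipofn]
  result: [hafipofn]

1 then 2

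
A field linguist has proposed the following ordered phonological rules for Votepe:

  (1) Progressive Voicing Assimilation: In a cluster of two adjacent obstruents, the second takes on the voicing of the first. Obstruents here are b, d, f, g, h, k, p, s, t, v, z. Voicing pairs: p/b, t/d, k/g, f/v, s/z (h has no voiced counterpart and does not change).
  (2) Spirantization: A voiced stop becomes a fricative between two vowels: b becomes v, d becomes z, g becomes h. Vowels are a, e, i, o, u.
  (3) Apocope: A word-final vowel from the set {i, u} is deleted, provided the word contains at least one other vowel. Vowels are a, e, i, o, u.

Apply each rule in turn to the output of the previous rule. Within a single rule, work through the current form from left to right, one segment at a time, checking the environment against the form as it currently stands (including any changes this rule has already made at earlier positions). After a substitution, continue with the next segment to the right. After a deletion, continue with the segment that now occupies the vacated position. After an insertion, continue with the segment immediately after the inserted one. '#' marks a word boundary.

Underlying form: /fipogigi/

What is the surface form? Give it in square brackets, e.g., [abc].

[fipohih]

(1) Progressive Voicing Assimilation: no change — [fipogigi]
(2) Spirantization: [fipogigi] → [fipohihi]
(3) Apocope: [fipohihi] → [fipohih]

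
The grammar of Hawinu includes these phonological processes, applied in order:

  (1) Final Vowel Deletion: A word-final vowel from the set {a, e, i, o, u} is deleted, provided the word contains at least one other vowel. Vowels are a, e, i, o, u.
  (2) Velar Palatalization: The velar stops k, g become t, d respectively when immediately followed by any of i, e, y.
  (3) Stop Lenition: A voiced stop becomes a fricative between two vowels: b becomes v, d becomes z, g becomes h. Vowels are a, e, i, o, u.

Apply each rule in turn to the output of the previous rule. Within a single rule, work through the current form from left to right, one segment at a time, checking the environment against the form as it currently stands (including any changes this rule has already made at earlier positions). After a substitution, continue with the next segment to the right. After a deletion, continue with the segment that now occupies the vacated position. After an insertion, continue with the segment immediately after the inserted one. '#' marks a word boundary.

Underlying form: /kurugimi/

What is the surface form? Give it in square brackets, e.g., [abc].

(1) Final Vowel Deletion: [kurugimi] → [kurugim]
(2) Velar Palatalization: [kurugim] → [kurudim]
(3) Stop Lenition: [kurudim] → [kuruzim]

[kuruzim]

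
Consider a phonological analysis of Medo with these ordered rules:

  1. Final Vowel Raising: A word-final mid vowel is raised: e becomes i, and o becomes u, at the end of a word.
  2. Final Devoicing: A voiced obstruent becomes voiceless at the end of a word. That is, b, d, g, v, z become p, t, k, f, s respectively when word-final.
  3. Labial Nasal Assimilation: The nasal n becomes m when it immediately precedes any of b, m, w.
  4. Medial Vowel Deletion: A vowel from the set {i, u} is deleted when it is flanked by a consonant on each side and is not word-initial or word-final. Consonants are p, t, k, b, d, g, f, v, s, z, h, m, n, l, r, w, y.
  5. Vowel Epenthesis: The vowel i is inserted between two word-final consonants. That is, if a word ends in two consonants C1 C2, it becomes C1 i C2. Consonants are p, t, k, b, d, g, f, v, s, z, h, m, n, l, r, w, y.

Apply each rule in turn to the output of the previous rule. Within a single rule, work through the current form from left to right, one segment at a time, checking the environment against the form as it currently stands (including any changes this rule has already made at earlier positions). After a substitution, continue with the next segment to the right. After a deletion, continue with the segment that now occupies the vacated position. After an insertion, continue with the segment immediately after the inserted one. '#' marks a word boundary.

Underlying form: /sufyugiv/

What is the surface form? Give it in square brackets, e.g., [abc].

[sfygif]

1 Final Vowel Raising: no change — [sufyugiv]
2 Final Devoicing: [sufyugiv] → [sufyugif]
3 Labial Nasal Assimilation: no change — [sufyugif]
4 Medial Vowel Deletion: [sufyugif] → [sfygf]
5 Vowel Epenthesis: [sfygf] → [sfygif]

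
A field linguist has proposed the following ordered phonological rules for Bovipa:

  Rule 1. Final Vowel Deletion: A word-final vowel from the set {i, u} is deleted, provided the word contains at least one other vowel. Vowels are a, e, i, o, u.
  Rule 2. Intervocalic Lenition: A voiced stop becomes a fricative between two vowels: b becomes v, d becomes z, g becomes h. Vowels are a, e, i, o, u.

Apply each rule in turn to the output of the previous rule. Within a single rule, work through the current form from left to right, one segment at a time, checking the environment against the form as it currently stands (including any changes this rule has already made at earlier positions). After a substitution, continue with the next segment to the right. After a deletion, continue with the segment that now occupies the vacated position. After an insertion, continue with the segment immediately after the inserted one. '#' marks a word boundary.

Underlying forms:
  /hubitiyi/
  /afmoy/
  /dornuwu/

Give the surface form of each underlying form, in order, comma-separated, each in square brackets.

/hubitiyi/:
  Rule 1 Final Vowel Deletion: [hubitiyi] → [hubitiy]
  Rule 2 Intervocalic Lenition: [hubitiy] → [huvitiy]
/afmoy/:
  Rule 1 Final Vowel Deletion: no change — [afmoy]
  Rule 2 Intervocalic Lenition: no change — [afmoy]
/dornuwu/:
  Rule 1 Final Vowel Deletion: [dornuwu] → [dornuw]
  Rule 2 Intervocalic Lenition: no change — [dornuw]

[huvitiy], [afmoy], [dornuw]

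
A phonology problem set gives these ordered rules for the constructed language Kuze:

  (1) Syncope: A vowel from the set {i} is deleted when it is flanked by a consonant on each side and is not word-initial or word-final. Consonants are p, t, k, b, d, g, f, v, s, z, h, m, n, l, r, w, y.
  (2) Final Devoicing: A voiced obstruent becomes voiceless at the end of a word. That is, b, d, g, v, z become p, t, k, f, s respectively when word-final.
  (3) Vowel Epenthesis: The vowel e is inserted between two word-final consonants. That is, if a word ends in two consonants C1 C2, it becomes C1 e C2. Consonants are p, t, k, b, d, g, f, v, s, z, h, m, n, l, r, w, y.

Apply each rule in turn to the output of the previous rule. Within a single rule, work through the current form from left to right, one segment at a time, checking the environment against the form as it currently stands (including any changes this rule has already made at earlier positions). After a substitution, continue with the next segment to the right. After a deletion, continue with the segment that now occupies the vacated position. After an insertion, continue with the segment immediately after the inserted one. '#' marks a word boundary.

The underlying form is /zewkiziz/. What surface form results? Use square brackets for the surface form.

[zewkzes]

(1) Syncope: [zewkiziz] → [zewkzz]
(2) Final Devoicing: [zewkzz] → [zewkzs]
(3) Vowel Epenthesis: [zewkzs] → [zewkzes]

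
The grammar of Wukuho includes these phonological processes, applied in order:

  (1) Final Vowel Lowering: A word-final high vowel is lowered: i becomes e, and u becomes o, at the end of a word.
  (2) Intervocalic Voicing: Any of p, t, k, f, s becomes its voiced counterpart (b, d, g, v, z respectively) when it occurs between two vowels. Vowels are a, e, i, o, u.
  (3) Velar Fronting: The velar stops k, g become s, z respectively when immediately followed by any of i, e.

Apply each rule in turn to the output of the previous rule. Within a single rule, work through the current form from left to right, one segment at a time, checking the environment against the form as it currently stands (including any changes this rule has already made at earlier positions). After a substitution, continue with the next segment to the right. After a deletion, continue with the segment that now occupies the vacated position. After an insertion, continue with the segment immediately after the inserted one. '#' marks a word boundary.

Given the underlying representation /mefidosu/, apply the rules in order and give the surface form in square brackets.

[mevidozo]

(1) Final Vowel Lowering: [mefidosu] → [mefidoso]
(2) Intervocalic Voicing: [mefidoso] → [mevidozo]
(3) Velar Fronting: no change — [mevidozo]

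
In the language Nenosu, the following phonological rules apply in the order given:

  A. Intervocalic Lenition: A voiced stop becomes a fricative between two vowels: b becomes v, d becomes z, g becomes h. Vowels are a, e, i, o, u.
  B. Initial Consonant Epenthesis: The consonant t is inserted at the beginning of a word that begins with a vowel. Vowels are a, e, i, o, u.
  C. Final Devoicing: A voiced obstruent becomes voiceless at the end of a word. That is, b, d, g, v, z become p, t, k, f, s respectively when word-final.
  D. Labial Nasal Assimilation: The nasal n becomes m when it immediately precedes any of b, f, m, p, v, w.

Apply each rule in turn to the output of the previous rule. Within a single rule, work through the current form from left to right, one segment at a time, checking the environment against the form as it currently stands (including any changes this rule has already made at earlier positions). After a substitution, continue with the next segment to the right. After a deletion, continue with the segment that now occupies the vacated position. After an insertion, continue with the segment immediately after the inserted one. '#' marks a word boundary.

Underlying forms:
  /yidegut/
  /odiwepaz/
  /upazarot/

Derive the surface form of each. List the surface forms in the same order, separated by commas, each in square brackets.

[yizehut], [toziwepas], [tupazarot]

/yidegut/:
  A Intervocalic Lenition: [yidegut] → [yizehut]
  B Initial Consonant Epenthesis: no change — [yizehut]
  C Final Devoicing: no change — [yizehut]
  D Labial Nasal Assimilation: no change — [yizehut]
/odiwepaz/:
  A Intervocalic Lenition: [odiwepaz] → [oziwepaz]
  B Initial Consonant Epenthesis: [oziwepaz] → [toziwepaz]
  C Final Devoicing: [toziwepaz] → [toziwepas]
  D Labial Nasal Assimilation: no change — [toziwepas]
/upazarot/:
  A Intervocalic Lenition: no change — [upazarot]
  B Initial Consonant Epenthesis: [upazarot] → [tupazarot]
  C Final Devoicing: no change — [tupazarot]
  D Labial Nasal Assimilation: no change — [tupazarot]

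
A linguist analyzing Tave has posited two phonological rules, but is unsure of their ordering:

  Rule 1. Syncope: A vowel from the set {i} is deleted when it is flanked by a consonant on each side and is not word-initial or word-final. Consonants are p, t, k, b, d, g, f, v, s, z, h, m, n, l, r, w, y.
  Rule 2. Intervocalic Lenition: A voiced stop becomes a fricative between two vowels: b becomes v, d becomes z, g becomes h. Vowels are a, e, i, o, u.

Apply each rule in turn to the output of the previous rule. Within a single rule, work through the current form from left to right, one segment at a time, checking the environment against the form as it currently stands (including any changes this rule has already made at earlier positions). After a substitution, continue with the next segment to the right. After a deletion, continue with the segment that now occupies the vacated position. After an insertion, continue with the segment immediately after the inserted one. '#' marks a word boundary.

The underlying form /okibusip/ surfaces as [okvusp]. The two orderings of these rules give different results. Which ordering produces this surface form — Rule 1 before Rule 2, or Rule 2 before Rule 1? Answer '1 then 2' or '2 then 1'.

2 then 1

Order 1 then 2:
  1 Syncope: [okibusip] → [okbusp]
  2 Intervocalic Lenition: no change — [okbusp]
  result: [okbusp]
Order 2 then 1:
  2 Intervocalic Lenition: [okibusip] → [okivusip]
  1 Syncope: [okivusip] → [okvusp]
  result: [okvusp]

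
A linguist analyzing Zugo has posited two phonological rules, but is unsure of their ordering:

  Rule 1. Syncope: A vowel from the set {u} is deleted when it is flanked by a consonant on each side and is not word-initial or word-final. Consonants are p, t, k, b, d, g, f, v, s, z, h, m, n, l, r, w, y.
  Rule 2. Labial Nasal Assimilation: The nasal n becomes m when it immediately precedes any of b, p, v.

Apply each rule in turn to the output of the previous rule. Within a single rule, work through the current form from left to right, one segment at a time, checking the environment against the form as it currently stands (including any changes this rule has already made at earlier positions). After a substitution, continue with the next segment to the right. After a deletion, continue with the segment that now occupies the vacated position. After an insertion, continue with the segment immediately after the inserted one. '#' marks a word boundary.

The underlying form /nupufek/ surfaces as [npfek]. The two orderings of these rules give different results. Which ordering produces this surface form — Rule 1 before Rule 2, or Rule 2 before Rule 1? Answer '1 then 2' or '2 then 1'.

Order 1 then 2:
  1 Syncope: [nupufek] → [npfek]
  2 Labial Nasal Assimilation: [npfek] → [mpfek]
  result: [mpfek]
Order 2 then 1:
  2 Labial Nasal Assimilation: no change — [nupufek]
  1 Syncope: [nupufek] → [npfek]
  result: [npfek]

2 then 1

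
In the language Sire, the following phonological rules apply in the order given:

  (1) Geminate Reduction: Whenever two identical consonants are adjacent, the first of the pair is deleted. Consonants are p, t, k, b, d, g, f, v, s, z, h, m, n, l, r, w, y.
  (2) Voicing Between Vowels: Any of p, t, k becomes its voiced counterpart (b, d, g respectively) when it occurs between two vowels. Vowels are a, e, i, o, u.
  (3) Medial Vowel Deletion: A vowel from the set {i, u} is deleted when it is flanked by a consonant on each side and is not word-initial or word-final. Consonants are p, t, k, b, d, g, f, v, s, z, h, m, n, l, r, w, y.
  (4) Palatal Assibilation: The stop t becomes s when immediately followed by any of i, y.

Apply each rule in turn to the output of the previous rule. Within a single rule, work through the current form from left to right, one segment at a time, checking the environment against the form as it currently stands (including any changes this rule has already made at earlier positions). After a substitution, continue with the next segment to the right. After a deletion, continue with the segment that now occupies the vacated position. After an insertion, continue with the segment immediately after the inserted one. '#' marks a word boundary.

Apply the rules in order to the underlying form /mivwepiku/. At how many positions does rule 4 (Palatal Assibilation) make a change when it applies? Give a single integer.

(1) Geminate Reduction: no change — [mivwepiku]
(2) Voicing Between Vowels: [mivwepiku] → [mivwebigu]
(3) Medial Vowel Deletion: [mivwebigu] → [mvwebgu]
(4) Palatal Assibilation: no change — [mvwebgu]
Rule 4 changed 0 position(s).

0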